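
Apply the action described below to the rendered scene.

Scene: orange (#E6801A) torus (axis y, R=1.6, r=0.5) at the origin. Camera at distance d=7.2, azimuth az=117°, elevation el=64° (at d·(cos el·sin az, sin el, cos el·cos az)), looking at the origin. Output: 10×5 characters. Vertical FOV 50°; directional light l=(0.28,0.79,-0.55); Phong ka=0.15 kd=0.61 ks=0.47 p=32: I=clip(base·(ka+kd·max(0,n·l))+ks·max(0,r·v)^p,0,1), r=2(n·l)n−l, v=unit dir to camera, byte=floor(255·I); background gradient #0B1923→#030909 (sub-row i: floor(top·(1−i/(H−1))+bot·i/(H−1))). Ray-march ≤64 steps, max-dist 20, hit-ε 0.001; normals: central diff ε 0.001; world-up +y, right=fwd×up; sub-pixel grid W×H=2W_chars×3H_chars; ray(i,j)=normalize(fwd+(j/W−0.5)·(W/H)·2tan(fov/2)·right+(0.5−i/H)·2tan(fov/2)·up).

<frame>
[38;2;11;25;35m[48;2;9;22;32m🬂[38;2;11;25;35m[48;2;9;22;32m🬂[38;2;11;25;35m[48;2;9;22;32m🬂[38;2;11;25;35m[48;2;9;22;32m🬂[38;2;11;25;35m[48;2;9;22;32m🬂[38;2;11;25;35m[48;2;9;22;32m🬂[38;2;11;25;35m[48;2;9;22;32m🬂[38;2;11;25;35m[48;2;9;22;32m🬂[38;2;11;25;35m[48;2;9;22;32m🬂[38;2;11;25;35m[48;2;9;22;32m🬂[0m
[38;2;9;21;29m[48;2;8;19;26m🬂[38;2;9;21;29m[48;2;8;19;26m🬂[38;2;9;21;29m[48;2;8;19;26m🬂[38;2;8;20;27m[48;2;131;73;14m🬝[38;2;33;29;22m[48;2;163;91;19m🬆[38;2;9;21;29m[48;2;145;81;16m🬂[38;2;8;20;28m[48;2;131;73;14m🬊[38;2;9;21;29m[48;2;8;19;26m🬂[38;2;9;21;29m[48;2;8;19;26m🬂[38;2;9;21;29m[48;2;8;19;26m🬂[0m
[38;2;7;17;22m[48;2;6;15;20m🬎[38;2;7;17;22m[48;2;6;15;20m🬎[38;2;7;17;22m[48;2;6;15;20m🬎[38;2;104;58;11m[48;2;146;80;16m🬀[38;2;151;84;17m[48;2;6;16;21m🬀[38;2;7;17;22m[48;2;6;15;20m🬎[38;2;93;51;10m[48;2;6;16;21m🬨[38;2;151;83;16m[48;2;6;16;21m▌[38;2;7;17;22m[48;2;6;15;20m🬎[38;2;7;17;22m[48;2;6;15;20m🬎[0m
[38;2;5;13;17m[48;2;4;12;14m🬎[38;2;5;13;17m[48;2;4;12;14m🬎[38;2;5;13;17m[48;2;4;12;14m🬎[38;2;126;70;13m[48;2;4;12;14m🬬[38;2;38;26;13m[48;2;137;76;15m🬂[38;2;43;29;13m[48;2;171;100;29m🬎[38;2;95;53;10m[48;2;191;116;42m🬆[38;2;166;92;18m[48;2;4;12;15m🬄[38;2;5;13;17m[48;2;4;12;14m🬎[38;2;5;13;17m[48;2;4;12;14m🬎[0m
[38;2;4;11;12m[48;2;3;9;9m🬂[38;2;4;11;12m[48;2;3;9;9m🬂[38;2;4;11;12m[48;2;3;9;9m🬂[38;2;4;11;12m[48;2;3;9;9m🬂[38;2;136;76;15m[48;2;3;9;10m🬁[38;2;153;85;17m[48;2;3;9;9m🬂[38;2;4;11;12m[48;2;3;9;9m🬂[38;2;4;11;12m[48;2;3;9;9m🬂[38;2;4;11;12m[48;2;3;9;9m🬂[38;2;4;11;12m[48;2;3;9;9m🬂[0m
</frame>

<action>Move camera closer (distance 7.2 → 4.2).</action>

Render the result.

<frame>
[38;2;11;25;35m[48;2;9;22;32m🬂[38;2;11;25;35m[48;2;9;22;32m🬂[38;2;11;25;35m[48;2;9;22;32m🬂[38;2;10;24;34m[48;2;110;61;12m🬎[38;2;10;24;34m[48;2;159;88;17m🬎[38;2;10;24;34m[48;2;159;88;17m🬎[38;2;10;24;34m[48;2;146;81;16m🬎[38;2;115;64;13m[48;2;10;23;33m🬏[38;2;11;25;35m[48;2;9;22;32m🬂[38;2;11;25;35m[48;2;9;22;32m🬂[0m
[38;2;9;21;29m[48;2;8;19;26m🬂[38;2;8;20;27m[48;2;109;60;12m🬝[38;2;9;21;29m[48;2;146;81;16m🬀[38;2;168;93;19m[48;2;135;75;15m🬝[38;2;225;170;94m[48;2;76;49;20m🬂[38;2;133;73;14m[48;2;8;19;25m🬎[38;2;129;71;14m[48;2;33;26;15m🬎[38;2;138;77;15m[48;2;104;57;11m🬎[38;2;8;20;28m[48;2;144;80;15m🬊[38;2;9;21;29m[48;2;8;19;26m🬂[0m
[38;2;7;17;22m[48;2;6;15;20m🬎[38;2;7;18;23m[48;2;126;69;13m🬀[38;2;154;85;16m[48;2;136;75;15m🬕[38;2;133;74;15m[48;2;19;20;18m🬀[38;2;7;17;22m[48;2;6;15;20m🬎[38;2;7;17;22m[48;2;6;15;20m🬎[38;2;7;17;22m[48;2;6;15;20m🬎[38;2;69;38;7m[48;2;27;18;9m▐[38;2;147;81;16m[48;2;116;64;12m▐[38;2;158;88;17m[48;2;6;17;22m🬓[0m
[38;2;5;13;17m[48;2;4;12;14m🬎[38;2;140;77;15m[48;2;105;58;11m▐[38;2;142;79;15m[48;2;127;70;14m🬲[38;2;5;13;17m[48;2;91;50;10m🬊[38;2;5;13;17m[48;2;4;12;14m🬎[38;2;5;13;17m[48;2;4;12;14m🬎[38;2;4;13;16m[48;2;34;19;3m🬝[38;2;33;22;9m[48;2;94;52;10m🬆[38;2;122;68;13m[48;2;155;86;16m🬄[38;2;165;92;18m[48;2;4;13;16m▌[0m
[38;2;4;11;12m[48;2;3;9;9m🬂[38;2;116;64;12m[48;2;3;9;10m🬉[38;2;144;80;15m[48;2;120;67;13m🬬[38;2;124;69;14m[48;2;147;82;16m🬂[38;2;77;42;8m[48;2;136;76;15m🬂[38;2;49;27;5m[48;2;131;72;14m🬂[38;2;116;64;13m[48;2;226;154;83m🬝[38;2;147;81;16m[48;2;221;148;74m🬥[38;2;169;94;19m[48;2;3;9;9m🬝[38;2;4;11;12m[48;2;3;9;9m🬂[0m
</frame>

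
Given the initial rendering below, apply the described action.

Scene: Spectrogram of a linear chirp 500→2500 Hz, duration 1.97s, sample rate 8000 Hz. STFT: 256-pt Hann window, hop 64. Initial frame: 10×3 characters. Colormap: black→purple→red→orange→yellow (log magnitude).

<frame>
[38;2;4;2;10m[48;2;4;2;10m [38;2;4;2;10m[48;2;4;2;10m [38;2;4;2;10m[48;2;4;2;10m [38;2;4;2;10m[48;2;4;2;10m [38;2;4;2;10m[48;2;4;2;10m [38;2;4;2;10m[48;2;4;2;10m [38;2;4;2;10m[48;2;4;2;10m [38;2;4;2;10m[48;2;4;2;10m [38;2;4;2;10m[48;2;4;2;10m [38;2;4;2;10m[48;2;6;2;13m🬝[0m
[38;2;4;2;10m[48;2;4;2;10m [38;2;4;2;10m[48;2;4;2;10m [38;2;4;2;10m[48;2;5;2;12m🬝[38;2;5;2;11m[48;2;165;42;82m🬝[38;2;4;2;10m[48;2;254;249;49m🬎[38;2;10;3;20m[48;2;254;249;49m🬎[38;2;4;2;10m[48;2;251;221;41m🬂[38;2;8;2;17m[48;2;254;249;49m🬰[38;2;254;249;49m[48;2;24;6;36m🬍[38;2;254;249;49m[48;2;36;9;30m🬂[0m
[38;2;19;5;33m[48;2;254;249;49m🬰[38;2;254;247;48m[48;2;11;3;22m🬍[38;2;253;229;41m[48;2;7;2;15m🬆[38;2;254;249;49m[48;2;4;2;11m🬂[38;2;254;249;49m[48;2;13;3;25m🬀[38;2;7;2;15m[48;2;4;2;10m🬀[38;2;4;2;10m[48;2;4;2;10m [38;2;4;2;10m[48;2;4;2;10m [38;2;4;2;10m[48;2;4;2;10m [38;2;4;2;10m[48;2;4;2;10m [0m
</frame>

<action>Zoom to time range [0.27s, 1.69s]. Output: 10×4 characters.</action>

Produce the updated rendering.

<frame>
[38;2;4;2;10m[48;2;4;2;10m [38;2;4;2;10m[48;2;4;2;10m [38;2;4;2;10m[48;2;4;2;10m [38;2;4;2;10m[48;2;4;2;10m [38;2;4;2;10m[48;2;4;2;10m [38;2;4;2;10m[48;2;4;2;10m [38;2;4;2;10m[48;2;4;2;10m [38;2;4;2;10m[48;2;4;2;10m [38;2;4;2;10m[48;2;4;2;10m [38;2;4;2;10m[48;2;4;2;10m [0m
[38;2;4;2;10m[48;2;4;2;10m [38;2;4;2;10m[48;2;4;2;10m [38;2;4;2;10m[48;2;4;2;10m [38;2;4;2;10m[48;2;4;2;10m [38;2;4;2;10m[48;2;4;2;10m [38;2;4;2;10m[48;2;4;2;10m [38;2;4;2;10m[48;2;6;2;13m🬝[38;2;5;2;11m[48;2;26;6;47m🬝[38;2;4;2;10m[48;2;253;231;42m🬎[38;2;5;2;13m[48;2;254;249;49m🬎[0m
[38;2;5;2;11m[48;2;51;11;89m🬝[38;2;4;2;10m[48;2;254;242;46m🬎[38;2;6;2;13m[48;2;254;249;49m🬎[38;2;28;7;36m[48;2;254;249;49m🬆[38;2;12;3;24m[48;2;253;218;36m🬡[38;2;254;249;49m[48;2;29;7;36m🬋[38;2;249;217;44m[48;2;4;2;10m🬎[38;2;254;249;49m[48;2;8;2;17m🬂[38;2;254;242;46m[48;2;4;2;10m🬂[38;2;50;11;87m[48;2;5;2;11m🬀[0m
[38;2;254;249;49m[48;2;7;2;15m🬂[38;2;253;230;41m[48;2;4;2;10m🬂[38;2;26;6;47m[48;2;5;2;11m🬀[38;2;6;2;13m[48;2;4;2;10m🬀[38;2;4;2;10m[48;2;4;2;10m [38;2;4;2;10m[48;2;4;2;10m [38;2;4;2;10m[48;2;4;2;10m [38;2;4;2;10m[48;2;4;2;10m [38;2;4;2;10m[48;2;4;2;10m [38;2;4;2;10m[48;2;4;2;10m [0m
</frame>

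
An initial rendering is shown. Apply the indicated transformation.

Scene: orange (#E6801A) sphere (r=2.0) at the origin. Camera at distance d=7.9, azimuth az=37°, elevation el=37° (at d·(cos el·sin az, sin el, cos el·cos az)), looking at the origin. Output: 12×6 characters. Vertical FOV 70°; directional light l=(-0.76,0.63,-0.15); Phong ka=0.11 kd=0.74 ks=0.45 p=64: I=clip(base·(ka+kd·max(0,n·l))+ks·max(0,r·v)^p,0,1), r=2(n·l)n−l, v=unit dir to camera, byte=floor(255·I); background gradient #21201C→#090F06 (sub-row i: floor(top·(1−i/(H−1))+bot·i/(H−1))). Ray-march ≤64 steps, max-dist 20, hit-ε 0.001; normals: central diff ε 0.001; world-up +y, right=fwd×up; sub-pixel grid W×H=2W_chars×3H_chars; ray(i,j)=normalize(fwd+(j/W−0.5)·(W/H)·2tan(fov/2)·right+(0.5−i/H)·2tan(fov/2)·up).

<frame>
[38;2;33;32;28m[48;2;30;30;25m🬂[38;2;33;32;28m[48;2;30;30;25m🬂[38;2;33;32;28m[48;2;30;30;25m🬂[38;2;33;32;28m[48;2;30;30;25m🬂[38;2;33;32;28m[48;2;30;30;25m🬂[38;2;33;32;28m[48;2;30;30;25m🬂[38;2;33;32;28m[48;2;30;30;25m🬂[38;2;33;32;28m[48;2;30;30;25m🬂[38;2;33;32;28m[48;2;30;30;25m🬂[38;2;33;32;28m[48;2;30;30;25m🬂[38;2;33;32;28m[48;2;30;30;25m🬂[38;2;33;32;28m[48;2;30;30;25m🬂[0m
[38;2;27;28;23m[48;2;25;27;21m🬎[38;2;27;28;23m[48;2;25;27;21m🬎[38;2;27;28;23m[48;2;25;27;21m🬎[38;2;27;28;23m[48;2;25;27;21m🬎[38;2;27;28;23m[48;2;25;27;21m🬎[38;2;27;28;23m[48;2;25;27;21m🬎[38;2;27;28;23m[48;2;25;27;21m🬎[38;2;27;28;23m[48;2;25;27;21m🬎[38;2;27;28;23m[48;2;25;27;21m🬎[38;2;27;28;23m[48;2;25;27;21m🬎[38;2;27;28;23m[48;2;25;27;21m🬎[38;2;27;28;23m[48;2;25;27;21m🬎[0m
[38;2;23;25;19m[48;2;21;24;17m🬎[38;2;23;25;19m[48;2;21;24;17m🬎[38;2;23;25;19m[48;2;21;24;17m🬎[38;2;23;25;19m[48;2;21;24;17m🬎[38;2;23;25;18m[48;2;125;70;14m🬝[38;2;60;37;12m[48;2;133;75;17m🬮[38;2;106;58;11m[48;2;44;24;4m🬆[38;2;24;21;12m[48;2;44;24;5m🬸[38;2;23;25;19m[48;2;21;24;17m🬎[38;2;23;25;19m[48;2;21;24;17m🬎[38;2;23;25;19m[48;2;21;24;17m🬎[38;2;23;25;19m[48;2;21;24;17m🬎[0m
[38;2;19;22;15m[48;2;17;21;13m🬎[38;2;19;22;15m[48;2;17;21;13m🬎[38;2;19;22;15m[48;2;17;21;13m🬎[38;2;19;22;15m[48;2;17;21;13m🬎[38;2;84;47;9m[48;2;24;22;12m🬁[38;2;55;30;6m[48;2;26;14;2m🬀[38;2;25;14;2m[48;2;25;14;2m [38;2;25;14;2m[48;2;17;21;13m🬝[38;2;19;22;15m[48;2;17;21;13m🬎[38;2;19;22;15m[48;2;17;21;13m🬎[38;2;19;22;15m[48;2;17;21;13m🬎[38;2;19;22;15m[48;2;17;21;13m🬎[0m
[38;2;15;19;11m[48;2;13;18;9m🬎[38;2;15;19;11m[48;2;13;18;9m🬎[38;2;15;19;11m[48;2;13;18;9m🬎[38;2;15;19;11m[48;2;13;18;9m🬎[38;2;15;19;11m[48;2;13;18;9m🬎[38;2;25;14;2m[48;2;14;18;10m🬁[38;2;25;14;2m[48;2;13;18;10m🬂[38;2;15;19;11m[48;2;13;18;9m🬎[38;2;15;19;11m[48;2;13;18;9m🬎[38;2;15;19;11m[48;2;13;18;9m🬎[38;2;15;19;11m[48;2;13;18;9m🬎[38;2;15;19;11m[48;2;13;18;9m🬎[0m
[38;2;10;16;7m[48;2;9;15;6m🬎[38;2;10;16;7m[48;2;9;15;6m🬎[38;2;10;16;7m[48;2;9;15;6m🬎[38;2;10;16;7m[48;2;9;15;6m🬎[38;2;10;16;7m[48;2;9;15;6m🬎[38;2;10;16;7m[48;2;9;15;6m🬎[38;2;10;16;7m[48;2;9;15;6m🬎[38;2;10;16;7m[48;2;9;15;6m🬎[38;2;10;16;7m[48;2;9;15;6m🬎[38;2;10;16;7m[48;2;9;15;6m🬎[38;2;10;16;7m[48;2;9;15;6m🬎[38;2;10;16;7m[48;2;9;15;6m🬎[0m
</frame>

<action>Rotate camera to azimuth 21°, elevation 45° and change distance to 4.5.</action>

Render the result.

<frame>
[38;2;33;32;28m[48;2;30;30;25m🬂[38;2;33;32;28m[48;2;30;30;25m🬂[38;2;33;32;28m[48;2;30;30;25m🬂[38;2;33;32;28m[48;2;30;30;25m🬂[38;2;33;32;28m[48;2;30;30;25m🬂[38;2;33;32;28m[48;2;30;30;25m🬂[38;2;33;32;28m[48;2;30;30;25m🬂[38;2;33;32;28m[48;2;30;30;25m🬂[38;2;33;32;28m[48;2;30;30;25m🬂[38;2;33;32;28m[48;2;30;30;25m🬂[38;2;33;32;28m[48;2;30;30;25m🬂[38;2;33;32;28m[48;2;30;30;25m🬂[0m
[38;2;27;28;23m[48;2;25;27;21m🬎[38;2;27;28;23m[48;2;25;27;21m🬎[38;2;27;28;23m[48;2;25;27;21m🬎[38;2;27;28;23m[48;2;25;27;21m🬎[38;2;27;28;23m[48;2;168;101;34m🬆[38;2;153;85;17m[48;2;125;71;16m🬆[38;2;123;68;13m[48;2;98;54;10m🬆[38;2;89;49;9m[48;2;46;32;15m🬛[38;2;51;28;5m[48;2;27;28;22m🬏[38;2;27;28;23m[48;2;25;27;21m🬎[38;2;27;28;23m[48;2;25;27;21m🬎[38;2;27;28;23m[48;2;25;27;21m🬎[0m
[38;2;23;25;19m[48;2;21;24;17m🬎[38;2;23;25;19m[48;2;21;24;17m🬎[38;2;23;25;19m[48;2;21;24;17m🬎[38;2;24;26;20m[48;2;143;79;15m🬀[38;2;158;100;42m[48;2;109;60;12m🬂[38;2;102;57;11m[48;2;81;45;8m🬆[38;2;79;44;8m[48;2;59;33;6m🬆[38;2;57;31;6m[48;2;36;20;3m🬆[38;2;39;21;4m[48;2;25;14;2m🬀[38;2;23;25;18m[48;2;25;14;2m🬨[38;2;23;25;19m[48;2;21;24;17m🬎[38;2;23;25;19m[48;2;21;24;17m🬎[0m
[38;2;19;22;15m[48;2;17;21;13m🬎[38;2;19;22;15m[48;2;17;21;13m🬎[38;2;19;22;15m[48;2;17;21;13m🬎[38;2;113;63;12m[48;2;89;49;9m🬆[38;2;87;48;9m[48;2;66;36;7m🬆[38;2;65;35;7m[48;2;44;24;4m🬆[38;2;43;23;4m[48;2;26;14;2m🬆[38;2;28;16;3m[48;2;25;14;2m🬀[38;2;25;14;2m[48;2;25;14;2m [38;2;25;14;2m[48;2;18;22;14m▌[38;2;19;22;15m[48;2;17;21;13m🬎[38;2;19;22;15m[48;2;17;21;13m🬎[0m
[38;2;15;19;11m[48;2;13;18;9m🬎[38;2;15;19;11m[48;2;13;18;9m🬎[38;2;15;19;11m[48;2;13;18;9m🬎[38;2;65;36;7m[48;2;14;18;10m🬁[38;2;45;25;5m[48;2;22;16;4m🬆[38;2;33;18;3m[48;2;25;14;2m🬀[38;2;25;14;2m[48;2;25;14;2m [38;2;25;14;2m[48;2;25;14;2m [38;2;25;14;2m[48;2;13;18;9m🬆[38;2;15;19;11m[48;2;13;18;9m🬎[38;2;15;19;11m[48;2;13;18;9m🬎[38;2;15;19;11m[48;2;13;18;9m🬎[0m
[38;2;10;16;7m[48;2;9;15;6m🬎[38;2;10;16;7m[48;2;9;15;6m🬎[38;2;10;16;7m[48;2;9;15;6m🬎[38;2;10;16;7m[48;2;9;15;6m🬎[38;2;10;16;7m[48;2;9;15;6m🬎[38;2;25;14;2m[48;2;9;15;6m🬂[38;2;25;14;2m[48;2;9;15;6m🬂[38;2;25;14;2m[48;2;9;15;6m🬀[38;2;10;16;7m[48;2;9;15;6m🬎[38;2;10;16;7m[48;2;9;15;6m🬎[38;2;10;16;7m[48;2;9;15;6m🬎[38;2;10;16;7m[48;2;9;15;6m🬎[0m
</frame>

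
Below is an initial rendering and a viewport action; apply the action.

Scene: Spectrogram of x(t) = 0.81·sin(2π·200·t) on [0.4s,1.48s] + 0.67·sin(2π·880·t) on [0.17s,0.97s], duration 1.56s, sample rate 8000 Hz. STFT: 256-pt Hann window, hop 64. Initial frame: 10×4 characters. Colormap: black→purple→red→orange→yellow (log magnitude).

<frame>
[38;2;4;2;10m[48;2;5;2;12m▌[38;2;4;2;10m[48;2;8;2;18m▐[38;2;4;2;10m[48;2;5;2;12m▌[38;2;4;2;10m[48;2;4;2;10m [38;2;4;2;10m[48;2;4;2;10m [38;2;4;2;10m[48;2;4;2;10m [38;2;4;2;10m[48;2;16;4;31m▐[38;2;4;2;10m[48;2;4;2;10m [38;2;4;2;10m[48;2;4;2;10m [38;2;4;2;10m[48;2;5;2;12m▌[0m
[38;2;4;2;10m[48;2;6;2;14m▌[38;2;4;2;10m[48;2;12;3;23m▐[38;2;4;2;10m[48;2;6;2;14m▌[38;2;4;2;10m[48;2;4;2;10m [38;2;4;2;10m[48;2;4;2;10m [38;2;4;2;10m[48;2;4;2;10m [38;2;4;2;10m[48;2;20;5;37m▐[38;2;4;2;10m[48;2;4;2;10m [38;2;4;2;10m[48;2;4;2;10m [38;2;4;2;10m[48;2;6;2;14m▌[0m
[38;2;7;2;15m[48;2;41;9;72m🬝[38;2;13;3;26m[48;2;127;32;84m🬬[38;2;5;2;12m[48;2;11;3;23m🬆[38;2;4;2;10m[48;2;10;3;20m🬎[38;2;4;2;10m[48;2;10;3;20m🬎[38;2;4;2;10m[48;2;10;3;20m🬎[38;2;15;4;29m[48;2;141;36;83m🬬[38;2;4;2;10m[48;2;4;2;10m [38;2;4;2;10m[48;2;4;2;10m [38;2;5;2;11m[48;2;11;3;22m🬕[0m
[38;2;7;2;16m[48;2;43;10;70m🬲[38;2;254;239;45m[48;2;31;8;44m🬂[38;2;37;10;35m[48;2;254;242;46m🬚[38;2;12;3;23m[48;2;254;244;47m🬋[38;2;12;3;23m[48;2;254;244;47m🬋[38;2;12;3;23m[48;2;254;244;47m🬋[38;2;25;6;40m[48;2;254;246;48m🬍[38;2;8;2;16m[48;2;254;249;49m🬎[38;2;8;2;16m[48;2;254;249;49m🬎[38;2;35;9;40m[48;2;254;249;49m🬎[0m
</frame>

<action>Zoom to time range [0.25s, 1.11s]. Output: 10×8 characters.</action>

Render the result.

<frame>
[38;2;4;2;10m[48;2;4;2;10m [38;2;4;2;10m[48;2;5;2;12m▌[38;2;4;2;10m[48;2;4;2;10m [38;2;4;2;10m[48;2;4;2;10m [38;2;4;2;10m[48;2;4;2;10m [38;2;4;2;10m[48;2;4;2;10m [38;2;4;2;10m[48;2;4;2;10m [38;2;4;2;10m[48;2;4;2;10m [38;2;4;2;10m[48;2;16;4;31m▌[38;2;4;2;10m[48;2;4;2;10m [0m
[38;2;4;2;10m[48;2;4;2;10m [38;2;4;2;10m[48;2;5;2;12m▌[38;2;4;2;10m[48;2;4;2;10m [38;2;4;2;10m[48;2;4;2;10m [38;2;4;2;10m[48;2;4;2;10m [38;2;4;2;10m[48;2;4;2;10m [38;2;4;2;10m[48;2;4;2;10m [38;2;4;2;10m[48;2;4;2;10m [38;2;4;2;10m[48;2;17;4;32m▌[38;2;4;2;10m[48;2;4;2;10m [0m
[38;2;4;2;10m[48;2;4;2;10m [38;2;4;2;10m[48;2;5;2;13m▌[38;2;4;2;10m[48;2;4;2;10m [38;2;4;2;10m[48;2;4;2;10m [38;2;4;2;10m[48;2;4;2;10m [38;2;4;2;10m[48;2;4;2;10m [38;2;4;2;10m[48;2;4;2;10m [38;2;4;2;10m[48;2;4;2;10m [38;2;4;2;10m[48;2;19;5;35m▌[38;2;4;2;10m[48;2;4;2;10m [0m
[38;2;4;2;10m[48;2;4;2;10m [38;2;4;2;10m[48;2;6;2;13m▌[38;2;4;2;10m[48;2;4;2;10m [38;2;4;2;10m[48;2;4;2;10m [38;2;4;2;10m[48;2;4;2;10m [38;2;4;2;10m[48;2;4;2;10m [38;2;4;2;10m[48;2;4;2;10m [38;2;4;2;10m[48;2;4;2;10m [38;2;4;2;10m[48;2;21;5;40m▌[38;2;4;2;10m[48;2;4;2;10m [0m
[38;2;4;2;10m[48;2;4;2;10m [38;2;4;2;10m[48;2;7;2;16m▌[38;2;4;2;10m[48;2;4;2;10m [38;2;4;2;10m[48;2;4;2;10m [38;2;4;2;10m[48;2;4;2;10m [38;2;4;2;10m[48;2;4;2;10m [38;2;4;2;10m[48;2;4;2;10m [38;2;4;2;10m[48;2;4;2;10m [38;2;4;2;10m[48;2;28;7;51m▌[38;2;4;2;10m[48;2;4;2;10m [0m
[38;2;4;2;10m[48;2;10;3;20m🬎[38;2;7;2;16m[48;2;19;5;35m🬝[38;2;4;2;10m[48;2;10;3;20m🬎[38;2;4;2;10m[48;2;10;3;20m🬎[38;2;4;2;10m[48;2;10;3;20m🬎[38;2;4;2;10m[48;2;10;3;20m🬎[38;2;4;2;10m[48;2;10;3;20m🬎[38;2;4;2;10m[48;2;10;3;20m🬎[38;2;21;5;38m[48;2;147;37;83m🬝[38;2;4;2;10m[48;2;4;2;10m [0m
[38;2;254;239;45m[48;2;18;5;34m🬂[38;2;254;239;45m[48;2;28;6;51m🬂[38;2;254;239;45m[48;2;19;5;34m🬂[38;2;254;239;45m[48;2;19;5;34m🬂[38;2;254;239;45m[48;2;18;5;34m🬂[38;2;254;239;45m[48;2;19;5;34m🬂[38;2;254;239;45m[48;2;18;5;34m🬂[38;2;254;239;45m[48;2;19;5;34m🬂[38;2;240;182;49m[48;2;33;8;52m🬊[38;2;4;2;10m[48;2;4;2;11m🬎[0m
[38;2;4;2;10m[48;2;4;2;10m [38;2;27;7;29m[48;2;252;207;32m🬕[38;2;12;3;23m[48;2;242;182;42m🬂[38;2;12;3;23m[48;2;242;182;42m🬂[38;2;12;3;23m[48;2;242;182;42m🬂[38;2;12;3;23m[48;2;242;182;42m🬂[38;2;12;3;23m[48;2;242;182;42m🬂[38;2;12;3;23m[48;2;242;182;42m🬂[38;2;24;6;44m[48;2;243;182;41m🬂[38;2;12;3;23m[48;2;242;182;42m🬂[0m
</frame>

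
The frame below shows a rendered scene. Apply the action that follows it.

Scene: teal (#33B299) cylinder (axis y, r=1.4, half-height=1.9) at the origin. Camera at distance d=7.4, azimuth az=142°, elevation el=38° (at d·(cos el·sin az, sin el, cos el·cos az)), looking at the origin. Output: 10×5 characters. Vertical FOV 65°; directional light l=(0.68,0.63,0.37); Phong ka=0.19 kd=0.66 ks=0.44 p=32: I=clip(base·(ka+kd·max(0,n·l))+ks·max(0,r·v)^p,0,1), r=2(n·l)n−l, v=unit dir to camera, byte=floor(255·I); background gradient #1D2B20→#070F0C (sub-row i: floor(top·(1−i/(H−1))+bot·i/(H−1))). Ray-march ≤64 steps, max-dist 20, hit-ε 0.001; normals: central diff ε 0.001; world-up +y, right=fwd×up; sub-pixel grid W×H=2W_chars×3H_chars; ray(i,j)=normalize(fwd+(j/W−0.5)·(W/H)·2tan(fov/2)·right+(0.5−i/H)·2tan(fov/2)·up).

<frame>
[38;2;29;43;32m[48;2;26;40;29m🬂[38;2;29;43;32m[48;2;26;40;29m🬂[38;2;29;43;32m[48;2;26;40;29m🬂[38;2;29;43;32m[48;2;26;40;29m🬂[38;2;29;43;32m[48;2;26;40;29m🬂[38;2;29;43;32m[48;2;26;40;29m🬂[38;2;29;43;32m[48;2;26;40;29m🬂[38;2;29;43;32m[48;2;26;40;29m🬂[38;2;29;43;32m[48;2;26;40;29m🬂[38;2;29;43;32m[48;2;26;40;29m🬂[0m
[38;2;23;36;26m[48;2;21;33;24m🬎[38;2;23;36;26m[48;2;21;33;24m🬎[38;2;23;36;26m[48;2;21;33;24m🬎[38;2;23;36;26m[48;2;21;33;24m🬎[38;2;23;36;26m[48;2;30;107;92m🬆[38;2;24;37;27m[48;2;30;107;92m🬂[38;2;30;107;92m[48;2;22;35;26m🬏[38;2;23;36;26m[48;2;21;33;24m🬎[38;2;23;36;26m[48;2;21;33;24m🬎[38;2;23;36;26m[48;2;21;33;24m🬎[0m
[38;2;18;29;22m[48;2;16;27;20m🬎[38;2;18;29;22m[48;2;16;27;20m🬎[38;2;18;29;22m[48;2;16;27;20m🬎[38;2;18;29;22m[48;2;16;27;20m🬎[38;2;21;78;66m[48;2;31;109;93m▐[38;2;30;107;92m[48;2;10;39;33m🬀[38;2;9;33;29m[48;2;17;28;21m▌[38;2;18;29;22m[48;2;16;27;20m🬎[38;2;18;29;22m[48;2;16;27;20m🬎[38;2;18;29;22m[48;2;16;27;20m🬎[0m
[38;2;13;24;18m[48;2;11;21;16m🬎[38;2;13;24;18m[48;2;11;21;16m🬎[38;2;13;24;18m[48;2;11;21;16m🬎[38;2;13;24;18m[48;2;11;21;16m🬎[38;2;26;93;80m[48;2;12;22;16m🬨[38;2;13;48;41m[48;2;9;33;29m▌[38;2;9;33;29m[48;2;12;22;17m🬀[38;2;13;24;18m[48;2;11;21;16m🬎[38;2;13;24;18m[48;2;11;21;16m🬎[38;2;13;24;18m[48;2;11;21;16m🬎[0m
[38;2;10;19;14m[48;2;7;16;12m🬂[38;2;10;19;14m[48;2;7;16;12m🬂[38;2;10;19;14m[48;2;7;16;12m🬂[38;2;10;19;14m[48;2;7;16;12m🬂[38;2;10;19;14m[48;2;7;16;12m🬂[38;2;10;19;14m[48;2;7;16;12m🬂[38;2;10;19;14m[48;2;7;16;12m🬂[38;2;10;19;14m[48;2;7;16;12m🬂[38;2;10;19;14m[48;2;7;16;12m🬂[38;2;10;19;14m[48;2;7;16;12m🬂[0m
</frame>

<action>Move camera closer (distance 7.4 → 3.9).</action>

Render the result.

<frame>
[38;2;29;43;32m[48;2;26;40;29m🬂[38;2;29;43;32m[48;2;26;40;29m🬂[38;2;28;42;31m[48;2;30;107;92m🬆[38;2;29;43;32m[48;2;30;107;92m🬂[38;2;29;43;32m[48;2;30;107;92m🬂[38;2;29;43;32m[48;2;30;107;92m🬂[38;2;29;43;32m[48;2;30;107;92m🬂[38;2;29;43;32m[48;2;30;107;92m🬂[38;2;30;107;92m[48;2;27;41;30m🬏[38;2;29;43;32m[48;2;26;40;29m🬂[0m
[38;2;23;36;26m[48;2;21;33;24m🬎[38;2;23;36;26m[48;2;21;33;24m🬎[38;2;29;103;89m[48;2;21;34;25m🬨[38;2;21;77;66m[48;2;24;87;75m▐[38;2;16;57;49m[48;2;19;67;57m▐[38;2;13;48;41m[48;2;11;38;33m▌[38;2;9;33;29m[48;2;9;33;29m [38;2;9;33;29m[48;2;9;33;29m [38;2;9;33;29m[48;2;22;34;25m🬀[38;2;23;36;26m[48;2;21;33;24m🬎[0m
[38;2;18;29;22m[48;2;16;27;20m🬎[38;2;18;29;22m[48;2;16;27;20m🬎[38;2;31;111;95m[48;2;17;28;21m🬁[38;2;23;83;71m[48;2;27;97;83m▐[38;2;16;59;51m[48;2;20;70;61m▐[38;2;13;48;41m[48;2;10;37;31m▌[38;2;9;33;29m[48;2;9;33;29m [38;2;9;33;29m[48;2;17;28;21m🬕[38;2;18;29;22m[48;2;16;27;20m🬎[38;2;18;29;22m[48;2;16;27;20m🬎[0m
[38;2;13;24;18m[48;2;11;21;16m🬎[38;2;13;24;18m[48;2;11;21;16m🬎[38;2;13;24;18m[48;2;11;21;16m🬎[38;2;27;97;83m[48;2;12;22;16m🬨[38;2;17;62;53m[48;2;21;76;66m▐[38;2;13;48;41m[48;2;9;34;29m▌[38;2;9;33;29m[48;2;9;33;29m [38;2;9;33;29m[48;2;12;22;17m🬀[38;2;13;24;18m[48;2;11;21;16m🬎[38;2;13;24;18m[48;2;11;21;16m🬎[0m
[38;2;10;19;14m[48;2;7;16;12m🬂[38;2;10;19;14m[48;2;7;16;12m🬂[38;2;10;19;14m[48;2;7;16;12m🬂[38;2;30;104;90m[48;2;8;16;12m🬁[38;2;20;73;63m[48;2;7;15;12m🬬[38;2;13;48;41m[48;2;9;33;29m▌[38;2;9;33;29m[48;2;7;15;12m🬆[38;2;10;19;14m[48;2;7;16;12m🬂[38;2;10;19;14m[48;2;7;16;12m🬂[38;2;10;19;14m[48;2;7;16;12m🬂[0m
</frame>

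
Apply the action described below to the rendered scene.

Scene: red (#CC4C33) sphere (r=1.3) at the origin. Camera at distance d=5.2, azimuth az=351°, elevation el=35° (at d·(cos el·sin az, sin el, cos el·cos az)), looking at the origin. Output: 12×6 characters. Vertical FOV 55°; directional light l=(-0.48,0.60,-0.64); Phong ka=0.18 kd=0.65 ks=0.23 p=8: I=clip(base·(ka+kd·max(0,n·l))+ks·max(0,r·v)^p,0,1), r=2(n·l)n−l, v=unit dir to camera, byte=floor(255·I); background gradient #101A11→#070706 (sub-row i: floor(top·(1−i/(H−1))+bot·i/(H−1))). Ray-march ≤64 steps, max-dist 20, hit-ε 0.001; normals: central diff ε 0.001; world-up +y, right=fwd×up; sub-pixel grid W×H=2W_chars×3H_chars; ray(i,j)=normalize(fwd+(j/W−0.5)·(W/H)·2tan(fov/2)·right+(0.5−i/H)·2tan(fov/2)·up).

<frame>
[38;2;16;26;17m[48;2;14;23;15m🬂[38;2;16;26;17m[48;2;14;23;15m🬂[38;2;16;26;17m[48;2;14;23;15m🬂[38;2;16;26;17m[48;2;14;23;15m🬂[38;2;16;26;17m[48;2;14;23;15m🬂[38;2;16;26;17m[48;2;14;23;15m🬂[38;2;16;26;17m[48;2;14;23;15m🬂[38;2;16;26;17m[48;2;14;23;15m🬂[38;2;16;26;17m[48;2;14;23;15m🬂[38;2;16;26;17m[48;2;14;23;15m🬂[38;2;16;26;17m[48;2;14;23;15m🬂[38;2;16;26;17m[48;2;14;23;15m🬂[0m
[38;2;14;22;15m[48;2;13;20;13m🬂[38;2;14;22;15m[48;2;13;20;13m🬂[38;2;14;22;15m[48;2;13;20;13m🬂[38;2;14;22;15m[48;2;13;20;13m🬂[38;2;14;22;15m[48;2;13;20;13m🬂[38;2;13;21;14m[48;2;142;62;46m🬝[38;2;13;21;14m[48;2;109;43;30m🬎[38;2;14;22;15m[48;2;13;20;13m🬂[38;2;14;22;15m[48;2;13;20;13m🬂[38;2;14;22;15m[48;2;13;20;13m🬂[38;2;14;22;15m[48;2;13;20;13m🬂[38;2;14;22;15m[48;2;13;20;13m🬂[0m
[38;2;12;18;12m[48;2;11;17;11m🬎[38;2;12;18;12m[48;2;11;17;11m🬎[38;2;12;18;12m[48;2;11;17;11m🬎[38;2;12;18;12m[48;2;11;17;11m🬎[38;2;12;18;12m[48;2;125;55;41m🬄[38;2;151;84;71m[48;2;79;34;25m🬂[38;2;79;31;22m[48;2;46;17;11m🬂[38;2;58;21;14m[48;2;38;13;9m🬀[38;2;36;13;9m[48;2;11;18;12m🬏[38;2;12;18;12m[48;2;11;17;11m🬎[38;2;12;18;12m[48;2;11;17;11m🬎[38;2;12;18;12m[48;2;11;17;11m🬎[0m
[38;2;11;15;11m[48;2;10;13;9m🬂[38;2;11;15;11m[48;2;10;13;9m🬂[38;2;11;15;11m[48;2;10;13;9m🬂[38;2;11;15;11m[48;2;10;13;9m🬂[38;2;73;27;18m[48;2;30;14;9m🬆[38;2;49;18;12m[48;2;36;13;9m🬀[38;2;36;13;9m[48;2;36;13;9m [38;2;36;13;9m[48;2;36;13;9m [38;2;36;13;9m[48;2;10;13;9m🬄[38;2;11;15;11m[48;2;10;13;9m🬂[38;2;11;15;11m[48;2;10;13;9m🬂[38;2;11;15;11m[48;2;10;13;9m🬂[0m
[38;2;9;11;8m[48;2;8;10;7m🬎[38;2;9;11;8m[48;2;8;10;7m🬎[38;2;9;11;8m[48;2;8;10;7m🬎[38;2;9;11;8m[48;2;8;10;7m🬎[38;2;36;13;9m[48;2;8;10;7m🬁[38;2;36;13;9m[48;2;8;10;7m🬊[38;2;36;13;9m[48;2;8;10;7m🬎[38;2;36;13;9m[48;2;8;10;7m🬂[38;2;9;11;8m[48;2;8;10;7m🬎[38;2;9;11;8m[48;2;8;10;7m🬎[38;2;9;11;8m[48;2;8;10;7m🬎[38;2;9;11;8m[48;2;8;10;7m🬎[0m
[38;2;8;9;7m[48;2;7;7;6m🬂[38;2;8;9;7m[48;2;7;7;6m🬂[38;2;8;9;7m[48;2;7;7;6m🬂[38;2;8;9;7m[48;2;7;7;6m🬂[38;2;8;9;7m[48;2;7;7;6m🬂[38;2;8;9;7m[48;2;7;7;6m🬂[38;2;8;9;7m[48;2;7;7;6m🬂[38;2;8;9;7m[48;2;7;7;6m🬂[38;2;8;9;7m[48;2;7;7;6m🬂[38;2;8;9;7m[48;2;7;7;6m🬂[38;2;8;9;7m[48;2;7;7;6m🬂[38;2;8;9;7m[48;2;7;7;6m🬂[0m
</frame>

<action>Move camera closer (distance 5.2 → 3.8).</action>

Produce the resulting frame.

<frame>
[38;2;16;26;17m[48;2;14;23;15m🬂[38;2;16;26;17m[48;2;14;23;15m🬂[38;2;16;26;17m[48;2;14;23;15m🬂[38;2;16;26;17m[48;2;14;23;15m🬂[38;2;16;26;17m[48;2;14;23;15m🬂[38;2;16;26;17m[48;2;14;23;15m🬂[38;2;16;26;17m[48;2;14;23;15m🬂[38;2;16;26;17m[48;2;14;23;15m🬂[38;2;16;26;17m[48;2;14;23;15m🬂[38;2;16;26;17m[48;2;14;23;15m🬂[38;2;16;26;17m[48;2;14;23;15m🬂[38;2;16;26;17m[48;2;14;23;15m🬂[0m
[38;2;14;22;15m[48;2;13;20;13m🬂[38;2;14;22;15m[48;2;13;20;13m🬂[38;2;14;22;15m[48;2;13;20;13m🬂[38;2;14;22;15m[48;2;13;20;13m🬂[38;2;13;21;14m[48;2;160;85;70m🬆[38;2;14;22;15m[48;2;129;64;51m🬀[38;2;109;43;31m[48;2;76;29;20m🬆[38;2;14;22;15m[48;2;62;23;15m🬂[38;2;13;21;14m[48;2;42;15;10m🬬[38;2;14;22;15m[48;2;13;20;13m🬂[38;2;14;22;15m[48;2;13;20;13m🬂[38;2;14;22;15m[48;2;13;20;13m🬂[0m
[38;2;12;18;12m[48;2;11;17;11m🬎[38;2;12;18;12m[48;2;11;17;11m🬎[38;2;12;18;12m[48;2;11;17;11m🬎[38;2;111;46;34m[48;2;12;18;12m🬷[38;2;129;69;57m[48;2;79;33;24m🬂[38;2;80;34;25m[48;2;53;19;13m🬂[38;2;55;20;13m[48;2;39;14;9m🬂[38;2;43;16;10m[48;2;36;13;9m🬀[38;2;36;13;9m[48;2;36;13;9m [38;2;36;13;9m[48;2;11;18;12m🬏[38;2;12;18;12m[48;2;11;17;11m🬎[38;2;12;18;12m[48;2;11;17;11m🬎[0m
[38;2;11;15;11m[48;2;10;13;9m🬂[38;2;11;15;11m[48;2;10;13;9m🬂[38;2;11;15;11m[48;2;10;13;9m🬂[38;2;74;27;18m[48;2;28;15;10m🬎[38;2;53;20;13m[48;2;38;14;9m🬂[38;2;39;14;9m[48;2;36;13;9m🬀[38;2;36;13;9m[48;2;36;13;9m [38;2;36;13;9m[48;2;36;13;9m [38;2;36;13;9m[48;2;36;13;9m [38;2;36;13;9m[48;2;10;13;9m🬄[38;2;11;15;11m[48;2;10;13;9m🬂[38;2;11;15;11m[48;2;10;13;9m🬂[0m
[38;2;9;11;8m[48;2;8;10;7m🬎[38;2;9;11;8m[48;2;8;10;7m🬎[38;2;9;11;8m[48;2;8;10;7m🬎[38;2;36;13;9m[48;2;8;10;7m🬁[38;2;36;13;9m[48;2;8;10;7m🬬[38;2;36;13;9m[48;2;36;13;9m [38;2;36;13;9m[48;2;36;13;9m [38;2;36;13;9m[48;2;36;13;9m [38;2;36;13;9m[48;2;8;10;7m🬆[38;2;9;11;8m[48;2;8;10;7m🬎[38;2;9;11;8m[48;2;8;10;7m🬎[38;2;9;11;8m[48;2;8;10;7m🬎[0m
[38;2;8;9;7m[48;2;7;7;6m🬂[38;2;8;9;7m[48;2;7;7;6m🬂[38;2;8;9;7m[48;2;7;7;6m🬂[38;2;8;9;7m[48;2;7;7;6m🬂[38;2;8;9;7m[48;2;7;7;6m🬂[38;2;36;13;9m[48;2;7;7;6m🬁[38;2;36;13;9m[48;2;7;7;6m🬂[38;2;8;9;7m[48;2;7;7;6m🬂[38;2;8;9;7m[48;2;7;7;6m🬂[38;2;8;9;7m[48;2;7;7;6m🬂[38;2;8;9;7m[48;2;7;7;6m🬂[38;2;8;9;7m[48;2;7;7;6m🬂[0m
</frame>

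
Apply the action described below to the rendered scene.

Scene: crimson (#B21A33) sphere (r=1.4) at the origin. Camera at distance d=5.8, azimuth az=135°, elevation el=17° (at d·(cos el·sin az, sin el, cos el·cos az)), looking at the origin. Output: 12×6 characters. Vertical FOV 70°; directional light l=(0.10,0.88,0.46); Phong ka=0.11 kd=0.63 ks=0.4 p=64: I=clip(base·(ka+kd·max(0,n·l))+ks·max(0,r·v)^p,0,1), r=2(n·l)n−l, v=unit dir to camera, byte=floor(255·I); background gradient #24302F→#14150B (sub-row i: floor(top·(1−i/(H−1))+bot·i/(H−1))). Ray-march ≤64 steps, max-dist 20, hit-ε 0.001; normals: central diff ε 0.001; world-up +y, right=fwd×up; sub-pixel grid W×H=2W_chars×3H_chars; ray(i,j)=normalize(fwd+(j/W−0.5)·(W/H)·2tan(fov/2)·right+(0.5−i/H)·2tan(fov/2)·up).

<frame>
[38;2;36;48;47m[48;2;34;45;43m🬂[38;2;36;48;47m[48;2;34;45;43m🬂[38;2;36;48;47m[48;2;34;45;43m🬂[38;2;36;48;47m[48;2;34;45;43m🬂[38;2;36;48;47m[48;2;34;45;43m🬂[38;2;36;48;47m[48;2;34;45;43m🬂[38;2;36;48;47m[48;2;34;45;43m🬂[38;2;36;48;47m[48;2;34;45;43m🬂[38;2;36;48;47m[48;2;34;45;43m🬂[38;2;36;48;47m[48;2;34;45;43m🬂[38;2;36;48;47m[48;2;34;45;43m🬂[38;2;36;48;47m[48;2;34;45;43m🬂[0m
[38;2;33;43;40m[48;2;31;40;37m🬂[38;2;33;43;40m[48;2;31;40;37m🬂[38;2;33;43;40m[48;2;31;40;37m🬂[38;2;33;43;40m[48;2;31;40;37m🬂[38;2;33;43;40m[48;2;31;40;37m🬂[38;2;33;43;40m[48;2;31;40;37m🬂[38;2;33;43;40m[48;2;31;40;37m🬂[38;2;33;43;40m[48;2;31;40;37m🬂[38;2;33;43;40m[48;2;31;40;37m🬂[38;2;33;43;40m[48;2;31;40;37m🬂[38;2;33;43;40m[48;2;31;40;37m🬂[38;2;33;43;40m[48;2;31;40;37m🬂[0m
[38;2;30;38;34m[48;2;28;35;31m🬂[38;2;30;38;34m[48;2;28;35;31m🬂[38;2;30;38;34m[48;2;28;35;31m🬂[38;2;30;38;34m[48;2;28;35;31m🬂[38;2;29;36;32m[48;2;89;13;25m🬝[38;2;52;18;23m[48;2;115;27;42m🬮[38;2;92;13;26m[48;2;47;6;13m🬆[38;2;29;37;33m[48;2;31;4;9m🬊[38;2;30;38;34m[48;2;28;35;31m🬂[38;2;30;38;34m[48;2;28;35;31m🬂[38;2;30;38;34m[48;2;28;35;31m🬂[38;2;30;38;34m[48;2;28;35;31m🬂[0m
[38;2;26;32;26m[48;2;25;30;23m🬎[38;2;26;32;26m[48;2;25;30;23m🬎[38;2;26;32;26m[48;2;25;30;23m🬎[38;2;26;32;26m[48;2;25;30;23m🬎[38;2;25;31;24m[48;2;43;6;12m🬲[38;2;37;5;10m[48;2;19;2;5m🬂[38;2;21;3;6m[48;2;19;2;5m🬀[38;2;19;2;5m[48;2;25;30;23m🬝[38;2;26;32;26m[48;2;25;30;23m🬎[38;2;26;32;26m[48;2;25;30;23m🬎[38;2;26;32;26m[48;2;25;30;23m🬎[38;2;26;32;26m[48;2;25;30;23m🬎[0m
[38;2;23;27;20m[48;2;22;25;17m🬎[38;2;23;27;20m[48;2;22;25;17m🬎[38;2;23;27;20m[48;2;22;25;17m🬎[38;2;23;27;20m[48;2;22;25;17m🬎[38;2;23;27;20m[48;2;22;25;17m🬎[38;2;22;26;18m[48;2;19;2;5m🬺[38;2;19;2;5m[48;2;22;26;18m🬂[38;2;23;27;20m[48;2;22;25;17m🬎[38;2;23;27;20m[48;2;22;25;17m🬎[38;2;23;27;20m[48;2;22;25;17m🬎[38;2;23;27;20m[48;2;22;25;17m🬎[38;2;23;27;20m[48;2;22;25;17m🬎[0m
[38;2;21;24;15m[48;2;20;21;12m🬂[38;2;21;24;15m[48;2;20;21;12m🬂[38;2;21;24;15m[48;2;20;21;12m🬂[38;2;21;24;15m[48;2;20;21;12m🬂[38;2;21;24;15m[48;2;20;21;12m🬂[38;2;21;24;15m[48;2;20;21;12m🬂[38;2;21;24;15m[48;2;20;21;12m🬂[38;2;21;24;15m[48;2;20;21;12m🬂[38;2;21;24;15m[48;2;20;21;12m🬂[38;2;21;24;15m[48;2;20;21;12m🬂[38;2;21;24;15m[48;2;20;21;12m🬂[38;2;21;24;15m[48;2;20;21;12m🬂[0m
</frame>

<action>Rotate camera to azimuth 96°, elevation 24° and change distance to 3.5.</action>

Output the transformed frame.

<frame>
[38;2;36;48;47m[48;2;34;45;43m🬂[38;2;36;48;47m[48;2;34;45;43m🬂[38;2;36;48;47m[48;2;34;45;43m🬂[38;2;36;48;47m[48;2;34;45;43m🬂[38;2;36;48;47m[48;2;34;45;43m🬂[38;2;36;48;47m[48;2;34;45;43m🬂[38;2;36;48;47m[48;2;34;45;43m🬂[38;2;36;48;47m[48;2;34;45;43m🬂[38;2;36;48;47m[48;2;34;45;43m🬂[38;2;36;48;47m[48;2;34;45;43m🬂[38;2;36;48;47m[48;2;34;45;43m🬂[38;2;36;48;47m[48;2;34;45;43m🬂[0m
[38;2;33;43;40m[48;2;31;40;37m🬂[38;2;33;43;40m[48;2;31;40;37m🬂[38;2;33;43;40m[48;2;31;40;37m🬂[38;2;33;43;40m[48;2;31;40;37m🬂[38;2;32;41;38m[48;2;122;17;35m🬝[38;2;33;43;40m[48;2;118;17;33m🬂[38;2;33;43;40m[48;2;104;15;29m🬂[38;2;32;42;39m[48;2;87;12;24m🬊[38;2;33;43;40m[48;2;31;40;37m🬂[38;2;33;43;40m[48;2;31;40;37m🬂[38;2;33;43;40m[48;2;31;40;37m🬂[38;2;33;43;40m[48;2;31;40;37m🬂[0m
[38;2;30;38;34m[48;2;28;35;31m🬂[38;2;30;38;34m[48;2;28;35;31m🬂[38;2;30;38;34m[48;2;28;35;31m🬂[38;2;105;15;29m[48;2;29;36;32m🬦[38;2;112;16;31m[48;2;96;14;27m🬆[38;2;182;91;106m[48;2;94;17;30m🬀[38;2;88;12;25m[48;2;73;10;20m🬆[38;2;73;10;20m[48;2;58;8;16m🬆[38;2;42;5;11m[48;2;30;38;34m🬺[38;2;30;38;34m[48;2;28;35;31m🬂[38;2;30;38;34m[48;2;28;35;31m🬂[38;2;30;38;34m[48;2;28;35;31m🬂[0m
[38;2;26;32;26m[48;2;25;30;23m🬎[38;2;26;32;26m[48;2;25;30;23m🬎[38;2;26;32;26m[48;2;25;30;23m🬎[38;2;74;10;21m[48;2;26;31;25m▐[38;2;79;11;22m[48;2;62;8;17m🬆[38;2;70;10;19m[48;2;53;7;15m🬆[38;2;58;8;16m[48;2;41;5;11m🬆[38;2;44;6;12m[48;2;26;3;7m🬆[38;2;31;4;9m[48;2;19;2;5m🬀[38;2;26;32;26m[48;2;25;30;23m🬎[38;2;26;32;26m[48;2;25;30;23m🬎[38;2;26;32;26m[48;2;25;30;23m🬎[0m
[38;2;23;27;20m[48;2;22;25;17m🬎[38;2;23;27;20m[48;2;22;25;17m🬎[38;2;23;27;20m[48;2;22;25;17m🬎[38;2;23;27;20m[48;2;22;25;17m🬎[38;2;37;5;10m[48;2;22;25;17m🬊[38;2;37;5;10m[48;2;20;2;5m🬂[38;2;29;4;8m[48;2;19;2;5m🬀[38;2;19;2;5m[48;2;22;25;17m🬝[38;2;19;2;5m[48;2;22;26;18m🬀[38;2;23;27;20m[48;2;22;25;17m🬎[38;2;23;27;20m[48;2;22;25;17m🬎[38;2;23;27;20m[48;2;22;25;17m🬎[0m
[38;2;21;24;15m[48;2;20;21;12m🬂[38;2;21;24;15m[48;2;20;21;12m🬂[38;2;21;24;15m[48;2;20;21;12m🬂[38;2;21;24;15m[48;2;20;21;12m🬂[38;2;21;24;15m[48;2;20;21;12m🬂[38;2;21;24;15m[48;2;20;21;12m🬂[38;2;21;24;15m[48;2;20;21;12m🬂[38;2;21;24;15m[48;2;20;21;12m🬂[38;2;21;24;15m[48;2;20;21;12m🬂[38;2;21;24;15m[48;2;20;21;12m🬂[38;2;21;24;15m[48;2;20;21;12m🬂[38;2;21;24;15m[48;2;20;21;12m🬂[0m
</frame>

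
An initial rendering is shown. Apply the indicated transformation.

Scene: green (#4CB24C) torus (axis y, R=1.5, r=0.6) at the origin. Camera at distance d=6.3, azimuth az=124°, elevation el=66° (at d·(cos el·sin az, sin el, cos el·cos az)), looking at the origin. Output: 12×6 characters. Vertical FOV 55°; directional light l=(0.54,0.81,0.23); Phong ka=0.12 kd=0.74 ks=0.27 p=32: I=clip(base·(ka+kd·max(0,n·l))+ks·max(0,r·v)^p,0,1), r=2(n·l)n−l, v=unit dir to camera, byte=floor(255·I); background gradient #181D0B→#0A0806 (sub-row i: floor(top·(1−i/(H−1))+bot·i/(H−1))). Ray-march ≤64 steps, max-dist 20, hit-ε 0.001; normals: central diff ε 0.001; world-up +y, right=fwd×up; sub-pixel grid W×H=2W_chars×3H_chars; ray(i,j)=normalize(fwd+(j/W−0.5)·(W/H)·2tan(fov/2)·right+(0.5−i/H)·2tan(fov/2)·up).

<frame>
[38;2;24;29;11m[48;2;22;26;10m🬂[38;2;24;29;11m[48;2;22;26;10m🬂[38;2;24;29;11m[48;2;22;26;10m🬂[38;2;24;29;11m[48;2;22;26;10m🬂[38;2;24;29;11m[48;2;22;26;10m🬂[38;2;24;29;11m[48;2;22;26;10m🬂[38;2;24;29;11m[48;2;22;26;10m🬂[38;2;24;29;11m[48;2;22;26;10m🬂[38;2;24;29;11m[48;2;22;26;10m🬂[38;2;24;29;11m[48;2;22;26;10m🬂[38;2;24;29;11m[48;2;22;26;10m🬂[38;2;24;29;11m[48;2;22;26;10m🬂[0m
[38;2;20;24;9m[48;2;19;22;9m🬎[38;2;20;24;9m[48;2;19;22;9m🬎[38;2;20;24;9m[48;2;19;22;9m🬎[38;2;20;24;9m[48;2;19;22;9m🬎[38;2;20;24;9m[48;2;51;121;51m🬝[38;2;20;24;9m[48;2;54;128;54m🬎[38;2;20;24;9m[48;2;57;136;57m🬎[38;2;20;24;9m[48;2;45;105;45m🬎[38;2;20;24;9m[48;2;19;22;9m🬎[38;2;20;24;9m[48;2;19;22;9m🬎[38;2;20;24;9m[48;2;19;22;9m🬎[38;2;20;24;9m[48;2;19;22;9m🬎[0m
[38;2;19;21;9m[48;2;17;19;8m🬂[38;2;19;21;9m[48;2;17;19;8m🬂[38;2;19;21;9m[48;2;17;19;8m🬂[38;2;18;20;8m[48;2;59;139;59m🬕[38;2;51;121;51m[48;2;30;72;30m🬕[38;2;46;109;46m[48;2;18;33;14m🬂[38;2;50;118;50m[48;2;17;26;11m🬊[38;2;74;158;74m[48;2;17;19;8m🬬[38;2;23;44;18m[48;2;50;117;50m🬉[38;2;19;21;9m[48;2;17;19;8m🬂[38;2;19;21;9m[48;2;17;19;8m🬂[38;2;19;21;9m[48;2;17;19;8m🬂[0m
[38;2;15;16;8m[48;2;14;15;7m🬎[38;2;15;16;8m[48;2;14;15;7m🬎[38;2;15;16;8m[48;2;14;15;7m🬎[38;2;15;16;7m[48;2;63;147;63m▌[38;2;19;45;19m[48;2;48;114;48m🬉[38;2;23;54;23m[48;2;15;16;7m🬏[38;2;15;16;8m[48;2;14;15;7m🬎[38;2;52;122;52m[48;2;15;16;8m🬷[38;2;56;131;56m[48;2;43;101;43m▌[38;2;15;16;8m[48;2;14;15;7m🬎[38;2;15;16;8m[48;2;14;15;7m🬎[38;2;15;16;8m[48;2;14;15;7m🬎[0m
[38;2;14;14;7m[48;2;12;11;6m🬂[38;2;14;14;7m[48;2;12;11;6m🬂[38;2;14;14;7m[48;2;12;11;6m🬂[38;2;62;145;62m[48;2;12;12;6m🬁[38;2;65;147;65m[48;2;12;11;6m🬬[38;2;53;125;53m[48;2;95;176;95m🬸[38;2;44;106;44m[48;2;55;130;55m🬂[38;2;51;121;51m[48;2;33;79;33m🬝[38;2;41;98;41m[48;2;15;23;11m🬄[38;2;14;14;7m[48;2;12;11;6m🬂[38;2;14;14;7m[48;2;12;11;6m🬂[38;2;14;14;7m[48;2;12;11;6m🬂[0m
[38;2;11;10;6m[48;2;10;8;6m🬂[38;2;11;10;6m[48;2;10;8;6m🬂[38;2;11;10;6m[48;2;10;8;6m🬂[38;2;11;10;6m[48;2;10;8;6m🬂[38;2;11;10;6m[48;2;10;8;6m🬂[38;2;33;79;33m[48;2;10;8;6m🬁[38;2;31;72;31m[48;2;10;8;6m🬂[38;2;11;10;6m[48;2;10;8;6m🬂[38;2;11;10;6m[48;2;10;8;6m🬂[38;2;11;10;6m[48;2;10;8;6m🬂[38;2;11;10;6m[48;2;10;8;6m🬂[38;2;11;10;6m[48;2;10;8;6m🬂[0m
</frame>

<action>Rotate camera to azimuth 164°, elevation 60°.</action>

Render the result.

<frame>
[38;2;24;29;11m[48;2;22;26;10m🬂[38;2;24;29;11m[48;2;22;26;10m🬂[38;2;24;29;11m[48;2;22;26;10m🬂[38;2;24;29;11m[48;2;22;26;10m🬂[38;2;24;29;11m[48;2;22;26;10m🬂[38;2;24;29;11m[48;2;22;26;10m🬂[38;2;24;29;11m[48;2;22;26;10m🬂[38;2;24;29;11m[48;2;22;26;10m🬂[38;2;24;29;11m[48;2;22;26;10m🬂[38;2;24;29;11m[48;2;22;26;10m🬂[38;2;24;29;11m[48;2;22;26;10m🬂[38;2;24;29;11m[48;2;22;26;10m🬂[0m
[38;2;20;24;9m[48;2;19;22;9m🬎[38;2;20;24;9m[48;2;19;22;9m🬎[38;2;20;24;9m[48;2;19;22;9m🬎[38;2;20;24;9m[48;2;19;22;9m🬎[38;2;20;24;9m[48;2;19;22;9m🬎[38;2;20;24;9m[48;2;54;128;54m🬎[38;2;20;24;9m[48;2;53;126;53m🬎[38;2;52;123;52m[48;2;20;24;9m🬏[38;2;20;24;9m[48;2;19;22;9m🬎[38;2;20;24;9m[48;2;19;22;9m🬎[38;2;20;24;9m[48;2;19;22;9m🬎[38;2;20;24;9m[48;2;19;22;9m🬎[0m
[38;2;19;21;9m[48;2;17;19;8m🬂[38;2;19;21;9m[48;2;17;19;8m🬂[38;2;19;21;9m[48;2;17;19;8m🬂[38;2;63;149;63m[48;2;18;20;8m🬦[38;2;52;122;52m[48;2;23;55;23m🬕[38;2;34;82;34m[48;2;11;21;9m🬂[38;2;42;99;42m[48;2;17;30;12m🬂[38;2;85;167;85m[48;2;45;107;45m🬧[38;2;23;42;18m[48;2;50;117;50m🬉[38;2;19;21;9m[48;2;17;19;8m🬂[38;2;19;21;9m[48;2;17;19;8m🬂[38;2;19;21;9m[48;2;17;19;8m🬂[0m
[38;2;15;16;8m[48;2;14;15;7m🬎[38;2;15;16;8m[48;2;14;15;7m🬎[38;2;15;16;8m[48;2;14;15;7m🬎[38;2;65;148;65m[48;2;15;16;7m▐[38;2;30;72;30m[48;2;67;139;67m🬊[38;2;16;23;10m[48;2;40;95;40m🬬[38;2;15;16;7m[48;2;42;99;42m🬝[38;2;60;142;60m[48;2;15;16;8m🬷[38;2;55;131;55m[48;2;37;87;37m▌[38;2;15;16;8m[48;2;14;15;7m🬎[38;2;15;16;8m[48;2;14;15;7m🬎[38;2;15;16;8m[48;2;14;15;7m🬎[0m
[38;2;14;14;7m[48;2;12;11;6m🬂[38;2;14;14;7m[48;2;12;11;6m🬂[38;2;14;14;7m[48;2;12;11;6m🬂[38;2;52;123;52m[48;2;12;12;6m🬁[38;2;60;133;60m[48;2;23;46;20m🬎[38;2;53;125;53m[48;2;41;96;41m🬎[38;2;52;123;52m[48;2;36;86;36m🬎[38;2;45;107;45m[48;2;17;40;17m🬎[38;2;36;85;36m[48;2;12;18;8m🬀[38;2;14;14;7m[48;2;12;11;6m🬂[38;2;14;14;7m[48;2;12;11;6m🬂[38;2;14;14;7m[48;2;12;11;6m🬂[0m
[38;2;11;10;6m[48;2;10;8;6m🬂[38;2;11;10;6m[48;2;10;8;6m🬂[38;2;11;10;6m[48;2;10;8;6m🬂[38;2;11;10;6m[48;2;10;8;6m🬂[38;2;11;10;6m[48;2;10;8;6m🬂[38;2;11;10;6m[48;2;10;8;6m🬂[38;2;9;21;9m[48;2;10;8;6m🬀[38;2;11;10;6m[48;2;10;8;6m🬂[38;2;11;10;6m[48;2;10;8;6m🬂[38;2;11;10;6m[48;2;10;8;6m🬂[38;2;11;10;6m[48;2;10;8;6m🬂[38;2;11;10;6m[48;2;10;8;6m🬂[0m
</frame>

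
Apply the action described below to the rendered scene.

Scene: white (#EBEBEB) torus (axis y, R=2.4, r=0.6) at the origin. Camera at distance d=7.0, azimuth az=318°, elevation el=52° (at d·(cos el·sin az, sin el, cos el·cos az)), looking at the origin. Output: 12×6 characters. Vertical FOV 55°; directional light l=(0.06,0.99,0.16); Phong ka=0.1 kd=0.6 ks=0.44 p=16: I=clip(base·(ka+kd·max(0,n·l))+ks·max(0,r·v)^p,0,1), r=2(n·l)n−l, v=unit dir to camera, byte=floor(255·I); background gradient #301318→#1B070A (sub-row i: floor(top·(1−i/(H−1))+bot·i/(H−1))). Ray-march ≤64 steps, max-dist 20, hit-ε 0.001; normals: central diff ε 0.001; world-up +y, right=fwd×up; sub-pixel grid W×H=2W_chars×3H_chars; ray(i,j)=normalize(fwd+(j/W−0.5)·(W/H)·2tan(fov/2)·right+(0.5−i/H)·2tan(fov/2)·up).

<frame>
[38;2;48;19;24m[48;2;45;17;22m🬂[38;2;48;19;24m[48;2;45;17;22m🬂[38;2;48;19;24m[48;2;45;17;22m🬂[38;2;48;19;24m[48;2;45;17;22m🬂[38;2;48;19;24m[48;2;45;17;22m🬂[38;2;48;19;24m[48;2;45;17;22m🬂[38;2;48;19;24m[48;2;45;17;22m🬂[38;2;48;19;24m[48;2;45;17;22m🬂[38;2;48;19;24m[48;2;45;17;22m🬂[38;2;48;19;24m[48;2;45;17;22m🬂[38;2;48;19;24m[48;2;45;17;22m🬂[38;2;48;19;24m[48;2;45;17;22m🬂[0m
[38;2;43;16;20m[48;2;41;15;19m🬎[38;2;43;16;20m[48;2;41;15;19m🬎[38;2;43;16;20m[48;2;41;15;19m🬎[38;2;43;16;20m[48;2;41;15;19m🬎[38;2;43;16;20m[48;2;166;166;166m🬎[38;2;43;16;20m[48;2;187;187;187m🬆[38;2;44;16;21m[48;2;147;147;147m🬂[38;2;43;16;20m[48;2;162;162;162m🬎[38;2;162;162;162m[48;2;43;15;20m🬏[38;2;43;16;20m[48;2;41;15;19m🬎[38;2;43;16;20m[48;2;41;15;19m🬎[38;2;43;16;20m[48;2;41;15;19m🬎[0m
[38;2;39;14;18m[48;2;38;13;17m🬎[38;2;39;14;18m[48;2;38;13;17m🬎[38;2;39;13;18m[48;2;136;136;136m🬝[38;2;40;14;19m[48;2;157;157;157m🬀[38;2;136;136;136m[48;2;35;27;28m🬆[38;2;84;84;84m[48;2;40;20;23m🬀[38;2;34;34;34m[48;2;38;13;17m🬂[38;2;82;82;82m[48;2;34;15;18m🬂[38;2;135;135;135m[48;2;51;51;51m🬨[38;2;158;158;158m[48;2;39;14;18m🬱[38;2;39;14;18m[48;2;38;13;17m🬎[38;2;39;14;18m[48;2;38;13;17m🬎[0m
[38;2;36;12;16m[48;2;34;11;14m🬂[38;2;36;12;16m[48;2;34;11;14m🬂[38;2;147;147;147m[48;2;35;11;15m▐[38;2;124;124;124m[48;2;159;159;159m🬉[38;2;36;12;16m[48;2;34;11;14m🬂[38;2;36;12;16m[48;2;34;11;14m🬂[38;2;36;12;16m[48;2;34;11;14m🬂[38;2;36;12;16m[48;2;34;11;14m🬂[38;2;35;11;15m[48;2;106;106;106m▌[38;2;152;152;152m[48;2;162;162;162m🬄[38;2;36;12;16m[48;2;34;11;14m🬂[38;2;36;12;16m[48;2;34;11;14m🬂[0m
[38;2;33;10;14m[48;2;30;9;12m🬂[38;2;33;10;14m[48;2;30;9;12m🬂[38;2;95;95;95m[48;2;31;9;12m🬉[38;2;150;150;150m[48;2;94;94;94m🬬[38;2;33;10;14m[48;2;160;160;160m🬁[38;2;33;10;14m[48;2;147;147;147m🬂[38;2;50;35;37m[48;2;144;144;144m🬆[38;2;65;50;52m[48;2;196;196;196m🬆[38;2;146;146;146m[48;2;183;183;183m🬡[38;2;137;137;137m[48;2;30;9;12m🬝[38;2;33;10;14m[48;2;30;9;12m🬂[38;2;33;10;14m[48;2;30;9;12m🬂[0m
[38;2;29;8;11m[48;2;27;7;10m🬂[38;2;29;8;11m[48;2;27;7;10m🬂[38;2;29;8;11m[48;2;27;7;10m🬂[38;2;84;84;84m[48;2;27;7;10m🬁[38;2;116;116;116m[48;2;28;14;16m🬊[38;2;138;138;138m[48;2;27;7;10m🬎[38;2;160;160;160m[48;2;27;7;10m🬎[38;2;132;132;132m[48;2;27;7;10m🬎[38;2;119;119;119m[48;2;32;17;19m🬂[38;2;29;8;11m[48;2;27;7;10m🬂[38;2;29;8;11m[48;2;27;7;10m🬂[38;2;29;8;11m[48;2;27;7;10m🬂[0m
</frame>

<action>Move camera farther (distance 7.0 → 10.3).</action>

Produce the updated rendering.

<frame>
[38;2;48;19;24m[48;2;45;17;22m🬂[38;2;48;19;24m[48;2;45;17;22m🬂[38;2;48;19;24m[48;2;45;17;22m🬂[38;2;48;19;24m[48;2;45;17;22m🬂[38;2;48;19;24m[48;2;45;17;22m🬂[38;2;48;19;24m[48;2;45;17;22m🬂[38;2;48;19;24m[48;2;45;17;22m🬂[38;2;48;19;24m[48;2;45;17;22m🬂[38;2;48;19;24m[48;2;45;17;22m🬂[38;2;48;19;24m[48;2;45;17;22m🬂[38;2;48;19;24m[48;2;45;17;22m🬂[38;2;48;19;24m[48;2;45;17;22m🬂[0m
[38;2;43;16;20m[48;2;41;15;19m🬎[38;2;43;16;20m[48;2;41;15;19m🬎[38;2;43;16;20m[48;2;41;15;19m🬎[38;2;43;16;20m[48;2;41;15;19m🬎[38;2;43;16;20m[48;2;41;15;19m🬎[38;2;43;16;20m[48;2;41;15;19m🬎[38;2;43;16;20m[48;2;41;15;19m🬎[38;2;43;16;20m[48;2;41;15;19m🬎[38;2;43;16;20m[48;2;41;15;19m🬎[38;2;43;16;20m[48;2;41;15;19m🬎[38;2;43;16;20m[48;2;41;15;19m🬎[38;2;43;16;20m[48;2;41;15;19m🬎[0m
[38;2;39;14;18m[48;2;38;13;17m🬎[38;2;39;14;18m[48;2;38;13;17m🬎[38;2;39;14;18m[48;2;38;13;17m🬎[38;2;39;14;18m[48;2;38;13;17m🬎[38;2;40;14;19m[48;2;145;145;145m🬂[38;2;210;210;210m[48;2;55;43;45m🬂[38;2;200;200;200m[48;2;30;18;20m🬂[38;2;154;154;154m[48;2;59;47;49m🬈[38;2;155;155;155m[48;2;39;13;18m🬓[38;2;39;14;18m[48;2;38;13;17m🬎[38;2;39;14;18m[48;2;38;13;17m🬎[38;2;39;14;18m[48;2;38;13;17m🬎[0m
[38;2;36;12;16m[48;2;34;11;14m🬂[38;2;36;12;16m[48;2;34;11;14m🬂[38;2;36;12;16m[48;2;34;11;14m🬂[38;2;95;95;95m[48;2;34;11;14m🬉[38;2;148;148;148m[48;2;29;29;29m🬺[38;2;106;106;106m[48;2;35;11;15m🬏[38;2;36;12;16m[48;2;34;11;14m🬂[38;2;52;42;44m[48;2;158;158;158m🬝[38;2;146;146;146m[48;2;34;11;14m🬝[38;2;36;12;16m[48;2;34;11;14m🬂[38;2;36;12;16m[48;2;34;11;14m🬂[38;2;36;12;16m[48;2;34;11;14m🬂[0m
[38;2;33;10;14m[48;2;30;9;12m🬂[38;2;33;10;14m[48;2;30;9;12m🬂[38;2;33;10;14m[48;2;30;9;12m🬂[38;2;33;10;14m[48;2;30;9;12m🬂[38;2;142;142;142m[48;2;40;28;30m🬁[38;2;145;145;145m[48;2;30;9;12m🬎[38;2;149;149;149m[48;2;30;9;12m🬎[38;2;195;195;195m[48;2;59;48;50m🬂[38;2;102;102;102m[48;2;31;9;12m🬀[38;2;33;10;14m[48;2;30;9;12m🬂[38;2;33;10;14m[48;2;30;9;12m🬂[38;2;33;10;14m[48;2;30;9;12m🬂[0m
[38;2;29;8;11m[48;2;27;7;10m🬂[38;2;29;8;11m[48;2;27;7;10m🬂[38;2;29;8;11m[48;2;27;7;10m🬂[38;2;29;8;11m[48;2;27;7;10m🬂[38;2;29;8;11m[48;2;27;7;10m🬂[38;2;29;8;11m[48;2;27;7;10m🬂[38;2;29;8;11m[48;2;27;7;10m🬂[38;2;29;8;11m[48;2;27;7;10m🬂[38;2;29;8;11m[48;2;27;7;10m🬂[38;2;29;8;11m[48;2;27;7;10m🬂[38;2;29;8;11m[48;2;27;7;10m🬂[38;2;29;8;11m[48;2;27;7;10m🬂[0m
</frame>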